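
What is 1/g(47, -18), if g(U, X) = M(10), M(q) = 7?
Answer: 1/7 ≈ 0.14286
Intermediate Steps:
g(U, X) = 7
1/g(47, -18) = 1/7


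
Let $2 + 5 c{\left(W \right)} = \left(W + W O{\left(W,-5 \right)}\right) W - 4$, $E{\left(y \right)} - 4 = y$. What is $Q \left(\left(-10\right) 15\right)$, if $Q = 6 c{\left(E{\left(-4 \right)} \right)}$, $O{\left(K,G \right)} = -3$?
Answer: $1080$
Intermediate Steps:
$E{\left(y \right)} = 4 + y$
$c{\left(W \right)} = - \frac{6}{5} - \frac{2 W^{2}}{5}$ ($c{\left(W \right)} = - \frac{2}{5} + \frac{\left(W + W \left(-3\right)\right) W - 4}{5} = - \frac{2}{5} + \frac{\left(W - 3 W\right) W - 4}{5} = - \frac{2}{5} + \frac{- 2 W W - 4}{5} = - \frac{2}{5} + \frac{- 2 W^{2} - 4}{5} = - \frac{2}{5} + \frac{-4 - 2 W^{2}}{5} = - \frac{2}{5} - \left(\frac{4}{5} + \frac{2 W^{2}}{5}\right) = - \frac{6}{5} - \frac{2 W^{2}}{5}$)
$Q = - \frac{36}{5}$ ($Q = 6 \left(- \frac{6}{5} - \frac{2 \left(4 - 4\right)^{2}}{5}\right) = 6 \left(- \frac{6}{5} - \frac{2 \cdot 0^{2}}{5}\right) = 6 \left(- \frac{6}{5} - 0\right) = 6 \left(- \frac{6}{5} + 0\right) = 6 \left(- \frac{6}{5}\right) = - \frac{36}{5} \approx -7.2$)
$Q \left(\left(-10\right) 15\right) = - \frac{36 \left(\left(-10\right) 15\right)}{5} = \left(- \frac{36}{5}\right) \left(-150\right) = 1080$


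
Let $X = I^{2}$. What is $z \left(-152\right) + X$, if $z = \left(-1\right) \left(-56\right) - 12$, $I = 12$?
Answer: $-6544$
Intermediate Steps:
$X = 144$ ($X = 12^{2} = 144$)
$z = 44$ ($z = 56 - 12 = 44$)
$z \left(-152\right) + X = 44 \left(-152\right) + 144 = -6688 + 144 = -6544$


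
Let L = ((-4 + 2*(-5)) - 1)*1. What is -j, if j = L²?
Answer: -225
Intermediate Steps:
L = -15 (L = ((-4 - 10) - 1)*1 = (-14 - 1)*1 = -15*1 = -15)
j = 225 (j = (-15)² = 225)
-j = -1*225 = -225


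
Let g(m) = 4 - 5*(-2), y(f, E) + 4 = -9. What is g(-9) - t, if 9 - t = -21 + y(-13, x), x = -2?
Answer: -29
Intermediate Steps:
y(f, E) = -13 (y(f, E) = -4 - 9 = -13)
g(m) = 14 (g(m) = 4 + 10 = 14)
t = 43 (t = 9 - (-21 - 13) = 9 - 1*(-34) = 9 + 34 = 43)
g(-9) - t = 14 - 1*43 = 14 - 43 = -29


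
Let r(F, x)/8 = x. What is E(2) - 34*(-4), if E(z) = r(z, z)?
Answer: 152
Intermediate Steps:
r(F, x) = 8*x
E(z) = 8*z
E(2) - 34*(-4) = 8*2 - 34*(-4) = 16 + 136 = 152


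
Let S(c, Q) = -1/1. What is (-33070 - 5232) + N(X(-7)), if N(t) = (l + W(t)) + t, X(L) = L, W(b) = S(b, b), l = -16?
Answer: -38326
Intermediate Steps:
S(c, Q) = -1 (S(c, Q) = -1*1 = -1)
W(b) = -1
N(t) = -17 + t (N(t) = (-16 - 1) + t = -17 + t)
(-33070 - 5232) + N(X(-7)) = (-33070 - 5232) + (-17 - 7) = -38302 - 24 = -38326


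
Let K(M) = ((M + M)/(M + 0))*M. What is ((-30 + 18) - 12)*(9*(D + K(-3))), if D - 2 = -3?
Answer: 1512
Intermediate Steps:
D = -1 (D = 2 - 3 = -1)
K(M) = 2*M (K(M) = ((2*M)/M)*M = 2*M)
((-30 + 18) - 12)*(9*(D + K(-3))) = ((-30 + 18) - 12)*(9*(-1 + 2*(-3))) = (-12 - 12)*(9*(-1 - 6)) = -216*(-7) = -24*(-63) = 1512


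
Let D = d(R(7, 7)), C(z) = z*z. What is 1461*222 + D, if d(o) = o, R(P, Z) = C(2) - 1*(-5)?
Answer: 324351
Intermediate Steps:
C(z) = z²
R(P, Z) = 9 (R(P, Z) = 2² - 1*(-5) = 4 + 5 = 9)
D = 9
1461*222 + D = 1461*222 + 9 = 324342 + 9 = 324351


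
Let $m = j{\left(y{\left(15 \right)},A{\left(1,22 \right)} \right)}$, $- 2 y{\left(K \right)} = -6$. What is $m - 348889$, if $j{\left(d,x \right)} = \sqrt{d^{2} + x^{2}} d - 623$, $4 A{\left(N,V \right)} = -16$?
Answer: $-349497$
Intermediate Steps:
$A{\left(N,V \right)} = -4$ ($A{\left(N,V \right)} = \frac{1}{4} \left(-16\right) = -4$)
$y{\left(K \right)} = 3$ ($y{\left(K \right)} = \left(- \frac{1}{2}\right) \left(-6\right) = 3$)
$j{\left(d,x \right)} = -623 + d \sqrt{d^{2} + x^{2}}$ ($j{\left(d,x \right)} = d \sqrt{d^{2} + x^{2}} - 623 = -623 + d \sqrt{d^{2} + x^{2}}$)
$m = -608$ ($m = -623 + 3 \sqrt{3^{2} + \left(-4\right)^{2}} = -623 + 3 \sqrt{9 + 16} = -623 + 3 \sqrt{25} = -623 + 3 \cdot 5 = -623 + 15 = -608$)
$m - 348889 = -608 - 348889 = -349497$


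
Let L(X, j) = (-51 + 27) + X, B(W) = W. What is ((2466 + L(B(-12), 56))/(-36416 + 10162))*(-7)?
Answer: 8505/13127 ≈ 0.64790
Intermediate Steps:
L(X, j) = -24 + X
((2466 + L(B(-12), 56))/(-36416 + 10162))*(-7) = ((2466 + (-24 - 12))/(-36416 + 10162))*(-7) = ((2466 - 36)/(-26254))*(-7) = (2430*(-1/26254))*(-7) = -1215/13127*(-7) = 8505/13127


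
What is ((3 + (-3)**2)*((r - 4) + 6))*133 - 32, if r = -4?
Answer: -3224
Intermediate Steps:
((3 + (-3)**2)*((r - 4) + 6))*133 - 32 = ((3 + (-3)**2)*((-4 - 4) + 6))*133 - 32 = ((3 + 9)*(-8 + 6))*133 - 32 = (12*(-2))*133 - 32 = -24*133 - 32 = -3192 - 32 = -3224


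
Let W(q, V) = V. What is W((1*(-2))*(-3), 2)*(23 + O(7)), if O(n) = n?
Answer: 60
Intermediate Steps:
W((1*(-2))*(-3), 2)*(23 + O(7)) = 2*(23 + 7) = 2*30 = 60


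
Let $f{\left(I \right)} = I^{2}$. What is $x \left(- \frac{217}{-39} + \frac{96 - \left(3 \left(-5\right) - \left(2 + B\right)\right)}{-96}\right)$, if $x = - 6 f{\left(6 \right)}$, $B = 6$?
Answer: $- \frac{48573}{52} \approx -934.1$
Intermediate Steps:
$x = -216$ ($x = - 6 \cdot 6^{2} = \left(-6\right) 36 = -216$)
$x \left(- \frac{217}{-39} + \frac{96 - \left(3 \left(-5\right) - \left(2 + B\right)\right)}{-96}\right) = - 216 \left(- \frac{217}{-39} + \frac{96 - \left(3 \left(-5\right) - 8\right)}{-96}\right) = - 216 \left(\left(-217\right) \left(- \frac{1}{39}\right) + \left(96 - \left(-15 - 8\right)\right) \left(- \frac{1}{96}\right)\right) = - 216 \left(\frac{217}{39} + \left(96 - \left(-15 - 8\right)\right) \left(- \frac{1}{96}\right)\right) = - 216 \left(\frac{217}{39} + \left(96 - -23\right) \left(- \frac{1}{96}\right)\right) = - 216 \left(\frac{217}{39} + \left(96 + 23\right) \left(- \frac{1}{96}\right)\right) = - 216 \left(\frac{217}{39} + 119 \left(- \frac{1}{96}\right)\right) = - 216 \left(\frac{217}{39} - \frac{119}{96}\right) = \left(-216\right) \frac{1799}{416} = - \frac{48573}{52}$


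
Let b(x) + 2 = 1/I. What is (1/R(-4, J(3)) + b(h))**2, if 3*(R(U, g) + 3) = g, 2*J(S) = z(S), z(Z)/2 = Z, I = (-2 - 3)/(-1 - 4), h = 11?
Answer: 9/4 ≈ 2.2500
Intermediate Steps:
I = 1 (I = -5/(-5) = -5*(-1/5) = 1)
z(Z) = 2*Z
J(S) = S (J(S) = (2*S)/2 = S)
R(U, g) = -3 + g/3
b(x) = -1 (b(x) = -2 + 1/1 = -2 + 1 = -1)
(1/R(-4, J(3)) + b(h))**2 = (1/(-3 + (1/3)*3) - 1)**2 = (1/(-3 + 1) - 1)**2 = (1/(-2) - 1)**2 = (-1/2 - 1)**2 = (-3/2)**2 = 9/4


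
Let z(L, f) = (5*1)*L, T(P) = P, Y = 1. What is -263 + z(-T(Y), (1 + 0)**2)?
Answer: -268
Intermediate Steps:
z(L, f) = 5*L
-263 + z(-T(Y), (1 + 0)**2) = -263 + 5*(-1*1) = -263 + 5*(-1) = -263 - 5 = -268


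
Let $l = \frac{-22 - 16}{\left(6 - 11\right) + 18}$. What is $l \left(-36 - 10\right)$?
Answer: $\frac{1748}{13} \approx 134.46$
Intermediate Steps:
$l = - \frac{38}{13}$ ($l = - \frac{38}{\left(6 - 11\right) + 18} = - \frac{38}{-5 + 18} = - \frac{38}{13} \approx -2.9231$)
$l \left(-36 - 10\right) = - \frac{38 \left(-36 - 10\right)}{13} = \left(- \frac{38}{13}\right) \left(-46\right) = \frac{1748}{13}$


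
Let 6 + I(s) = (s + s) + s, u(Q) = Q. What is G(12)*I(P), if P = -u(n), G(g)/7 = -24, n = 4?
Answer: 3024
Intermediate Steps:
G(g) = -168 (G(g) = 7*(-24) = -168)
P = -4 (P = -1*4 = -4)
I(s) = -6 + 3*s (I(s) = -6 + ((s + s) + s) = -6 + (2*s + s) = -6 + 3*s)
G(12)*I(P) = -168*(-6 + 3*(-4)) = -168*(-6 - 12) = -168*(-18) = 3024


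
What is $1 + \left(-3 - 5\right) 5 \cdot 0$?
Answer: $1$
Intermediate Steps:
$1 + \left(-3 - 5\right) 5 \cdot 0 = 1 + \left(-8\right) 5 \cdot 0 = 1 - 0 = 1 + 0 = 1$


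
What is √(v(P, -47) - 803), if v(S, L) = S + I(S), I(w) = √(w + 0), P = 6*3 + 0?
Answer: √(-785 + 3*√2) ≈ 27.942*I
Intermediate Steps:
P = 18 (P = 18 + 0 = 18)
I(w) = √w
v(S, L) = S + √S
√(v(P, -47) - 803) = √((18 + √18) - 803) = √((18 + 3*√2) - 803) = √(-785 + 3*√2)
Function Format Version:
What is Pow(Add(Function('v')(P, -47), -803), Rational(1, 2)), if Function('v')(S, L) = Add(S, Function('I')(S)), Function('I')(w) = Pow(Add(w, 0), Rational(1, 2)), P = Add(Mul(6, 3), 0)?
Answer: Pow(Add(-785, Mul(3, Pow(2, Rational(1, 2)))), Rational(1, 2)) ≈ Mul(27.942, I)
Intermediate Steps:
P = 18 (P = Add(18, 0) = 18)
Function('I')(w) = Pow(w, Rational(1, 2))
Function('v')(S, L) = Add(S, Pow(S, Rational(1, 2)))
Pow(Add(Function('v')(P, -47), -803), Rational(1, 2)) = Pow(Add(Add(18, Pow(18, Rational(1, 2))), -803), Rational(1, 2)) = Pow(Add(Add(18, Mul(3, Pow(2, Rational(1, 2)))), -803), Rational(1, 2)) = Pow(Add(-785, Mul(3, Pow(2, Rational(1, 2)))), Rational(1, 2))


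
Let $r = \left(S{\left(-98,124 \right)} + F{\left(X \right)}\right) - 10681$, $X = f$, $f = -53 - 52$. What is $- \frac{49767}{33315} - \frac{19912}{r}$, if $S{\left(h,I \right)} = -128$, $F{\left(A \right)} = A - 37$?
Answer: $\frac{39456621}{121610855} \approx 0.32445$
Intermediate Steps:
$f = -105$
$X = -105$
$F{\left(A \right)} = -37 + A$
$r = -10951$ ($r = \left(-128 - 142\right) - 10681 = -270 - 10681 = -10951$)
$- \frac{49767}{33315} - \frac{19912}{r} = - \frac{49767}{33315} - \frac{19912}{-10951} = \left(-49767\right) \frac{1}{33315} - - \frac{19912}{10951} = - \frac{16589}{11105} + \frac{19912}{10951} = \frac{39456621}{121610855}$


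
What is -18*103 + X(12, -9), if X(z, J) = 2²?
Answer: -1850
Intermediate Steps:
X(z, J) = 4
-18*103 + X(12, -9) = -18*103 + 4 = -1854 + 4 = -1850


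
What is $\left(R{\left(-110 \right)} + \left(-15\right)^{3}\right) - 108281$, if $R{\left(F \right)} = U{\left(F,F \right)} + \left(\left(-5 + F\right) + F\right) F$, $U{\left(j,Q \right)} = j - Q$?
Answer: $-86906$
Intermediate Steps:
$R{\left(F \right)} = F \left(-5 + 2 F\right)$ ($R{\left(F \right)} = \left(F - F\right) + \left(\left(-5 + F\right) + F\right) F = 0 + \left(-5 + 2 F\right) F = 0 + F \left(-5 + 2 F\right) = F \left(-5 + 2 F\right)$)
$\left(R{\left(-110 \right)} + \left(-15\right)^{3}\right) - 108281 = \left(- 110 \left(-5 + 2 \left(-110\right)\right) + \left(-15\right)^{3}\right) - 108281 = \left(- 110 \left(-5 - 220\right) - 3375\right) - 108281 = \left(\left(-110\right) \left(-225\right) - 3375\right) - 108281 = \left(24750 - 3375\right) - 108281 = 21375 - 108281 = -86906$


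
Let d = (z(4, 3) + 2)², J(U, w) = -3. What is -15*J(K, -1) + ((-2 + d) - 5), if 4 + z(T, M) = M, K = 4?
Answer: 39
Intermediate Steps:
z(T, M) = -4 + M
d = 1 (d = ((-4 + 3) + 2)² = (-1 + 2)² = 1² = 1)
-15*J(K, -1) + ((-2 + d) - 5) = -15*(-3) + ((-2 + 1) - 5) = 45 + (-1 - 5) = 45 - 6 = 39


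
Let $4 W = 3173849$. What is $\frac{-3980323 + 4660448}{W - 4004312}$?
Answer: $- \frac{2720500}{12843399} \approx -0.21182$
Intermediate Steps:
$W = \frac{3173849}{4}$ ($W = \frac{1}{4} \cdot 3173849 = \frac{3173849}{4} \approx 7.9346 \cdot 10^{5}$)
$\frac{-3980323 + 4660448}{W - 4004312} = \frac{-3980323 + 4660448}{\frac{3173849}{4} - 4004312} = \frac{680125}{- \frac{12843399}{4}} = 680125 \left(- \frac{4}{12843399}\right) = - \frac{2720500}{12843399}$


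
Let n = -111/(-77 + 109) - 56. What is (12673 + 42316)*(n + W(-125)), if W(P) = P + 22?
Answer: -285887811/32 ≈ -8.9340e+6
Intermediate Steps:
W(P) = 22 + P
n = -1903/32 (n = -111/32 - 56 = -1903/32 ≈ -59.469)
(12673 + 42316)*(n + W(-125)) = (12673 + 42316)*(-1903/32 + (22 - 125)) = 54989*(-1903/32 - 103) = 54989*(-5199/32) = -285887811/32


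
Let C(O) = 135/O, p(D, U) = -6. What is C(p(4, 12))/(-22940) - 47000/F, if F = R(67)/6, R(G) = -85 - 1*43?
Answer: 5053971/2294 ≈ 2203.1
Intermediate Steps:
R(G) = -128 (R(G) = -85 - 43 = -128)
F = -64/3 (F = -128/6 = (⅙)*(-128) = -64/3 ≈ -21.333)
C(p(4, 12))/(-22940) - 47000/F = (135/(-6))/(-22940) - 47000/(-64/3) = (135*(-⅙))*(-1/22940) - 47000*(-3/64) = -45/2*(-1/22940) + 17625/8 = 9/9176 + 17625/8 = 5053971/2294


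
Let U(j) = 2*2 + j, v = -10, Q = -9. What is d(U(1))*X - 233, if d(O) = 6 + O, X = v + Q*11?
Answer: -1432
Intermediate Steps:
U(j) = 4 + j
X = -109 (X = -10 - 9*11 = -10 - 99 = -109)
d(U(1))*X - 233 = (6 + (4 + 1))*(-109) - 233 = (6 + 5)*(-109) - 233 = 11*(-109) - 233 = -1199 - 233 = -1432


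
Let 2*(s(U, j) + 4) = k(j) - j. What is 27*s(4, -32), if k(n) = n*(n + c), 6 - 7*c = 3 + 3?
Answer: 14148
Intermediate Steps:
c = 0 (c = 6/7 - (3 + 3)/7 = 6/7 - ⅐*6 = 6/7 - 6/7 = 0)
k(n) = n² (k(n) = n*(n + 0) = n*n = n²)
s(U, j) = -4 + j²/2 - j/2 (s(U, j) = -4 + (j² - j)/2 = -4 + (j²/2 - j/2) = -4 + j²/2 - j/2)
27*s(4, -32) = 27*(-4 + (½)*(-32)² - ½*(-32)) = 27*(-4 + (½)*1024 + 16) = 27*(-4 + 512 + 16) = 27*524 = 14148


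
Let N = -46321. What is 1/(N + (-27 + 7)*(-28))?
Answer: -1/45761 ≈ -2.1853e-5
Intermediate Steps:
1/(N + (-27 + 7)*(-28)) = 1/(-46321 + (-27 + 7)*(-28)) = 1/(-46321 - 20*(-28)) = 1/(-46321 + 560) = 1/(-45761) = -1/45761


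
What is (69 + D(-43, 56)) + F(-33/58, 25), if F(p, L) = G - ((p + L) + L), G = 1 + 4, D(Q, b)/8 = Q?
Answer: -18527/58 ≈ -319.43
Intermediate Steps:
D(Q, b) = 8*Q
G = 5
F(p, L) = 5 - p - 2*L (F(p, L) = 5 - ((p + L) + L) = 5 - ((L + p) + L) = 5 - (p + 2*L) = 5 + (-p - 2*L) = 5 - p - 2*L)
(69 + D(-43, 56)) + F(-33/58, 25) = (69 + 8*(-43)) + (5 - (-33)/58 - 2*25) = (69 - 344) + (5 - (-33)/58 - 50) = -275 + (5 - 1*(-33/58) - 50) = -275 + (5 + 33/58 - 50) = -275 - 2577/58 = -18527/58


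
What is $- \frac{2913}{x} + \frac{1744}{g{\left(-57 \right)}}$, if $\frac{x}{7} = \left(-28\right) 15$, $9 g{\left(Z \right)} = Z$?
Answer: $- \frac{5108911}{18620} \approx -274.38$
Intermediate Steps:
$g{\left(Z \right)} = \frac{Z}{9}$
$x = -2940$ ($x = 7 \left(\left(-28\right) 15\right) = 7 \left(-420\right) = -2940$)
$- \frac{2913}{x} + \frac{1744}{g{\left(-57 \right)}} = - \frac{2913}{-2940} + \frac{1744}{\frac{1}{9} \left(-57\right)} = \left(-2913\right) \left(- \frac{1}{2940}\right) + \frac{1744}{- \frac{19}{3}} = \frac{971}{980} + 1744 \left(- \frac{3}{19}\right) = \frac{971}{980} - \frac{5232}{19} = - \frac{5108911}{18620}$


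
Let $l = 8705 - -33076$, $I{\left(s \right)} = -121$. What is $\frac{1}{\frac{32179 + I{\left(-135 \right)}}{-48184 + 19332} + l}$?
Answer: $\frac{14426}{602716677} \approx 2.3935 \cdot 10^{-5}$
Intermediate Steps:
$l = 41781$ ($l = 8705 + 33076 = 41781$)
$\frac{1}{\frac{32179 + I{\left(-135 \right)}}{-48184 + 19332} + l} = \frac{1}{\frac{32179 - 121}{-48184 + 19332} + 41781} = \frac{1}{\frac{32058}{-28852} + 41781} = \frac{1}{32058 \left(- \frac{1}{28852}\right) + 41781} = \frac{1}{- \frac{16029}{14426} + 41781} = \frac{1}{\frac{602716677}{14426}} = \frac{14426}{602716677}$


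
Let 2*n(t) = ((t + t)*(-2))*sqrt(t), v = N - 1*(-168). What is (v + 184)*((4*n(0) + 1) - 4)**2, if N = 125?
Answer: 4293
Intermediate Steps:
v = 293 (v = 125 - 1*(-168) = 125 + 168 = 293)
n(t) = -2*t**(3/2) (n(t) = (((t + t)*(-2))*sqrt(t))/2 = (((2*t)*(-2))*sqrt(t))/2 = ((-4*t)*sqrt(t))/2 = (-4*t**(3/2))/2 = -2*t**(3/2))
(v + 184)*((4*n(0) + 1) - 4)**2 = (293 + 184)*((4*(-2*0**(3/2)) + 1) - 4)**2 = 477*((4*(-2*0) + 1) - 4)**2 = 477*((4*0 + 1) - 4)**2 = 477*((0 + 1) - 4)**2 = 477*(1 - 4)**2 = 477*(-3)**2 = 477*9 = 4293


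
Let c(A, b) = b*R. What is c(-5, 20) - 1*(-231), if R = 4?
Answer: 311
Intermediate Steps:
c(A, b) = 4*b (c(A, b) = b*4 = 4*b)
c(-5, 20) - 1*(-231) = 4*20 - 1*(-231) = 80 + 231 = 311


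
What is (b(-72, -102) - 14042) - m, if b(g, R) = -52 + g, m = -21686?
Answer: 7520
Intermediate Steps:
(b(-72, -102) - 14042) - m = ((-52 - 72) - 14042) - 1*(-21686) = (-124 - 14042) + 21686 = -14166 + 21686 = 7520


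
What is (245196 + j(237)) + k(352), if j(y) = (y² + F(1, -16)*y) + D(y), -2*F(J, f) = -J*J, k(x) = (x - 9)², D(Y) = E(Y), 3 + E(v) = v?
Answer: 838733/2 ≈ 4.1937e+5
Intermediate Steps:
E(v) = -3 + v
D(Y) = -3 + Y
k(x) = (-9 + x)²
F(J, f) = J²/2 (F(J, f) = -(-1)*J*J/2 = -(-1)*J²/2 = J²/2)
j(y) = -3 + y² + 3*y/2 (j(y) = (y² + ((½)*1²)*y) + (-3 + y) = (y² + ((½)*1)*y) + (-3 + y) = (y² + y/2) + (-3 + y) = -3 + y² + 3*y/2)
(245196 + j(237)) + k(352) = (245196 + (-3 + 237² + (3/2)*237)) + (-9 + 352)² = (245196 + (-3 + 56169 + 711/2)) + 343² = (245196 + 113043/2) + 117649 = 603435/2 + 117649 = 838733/2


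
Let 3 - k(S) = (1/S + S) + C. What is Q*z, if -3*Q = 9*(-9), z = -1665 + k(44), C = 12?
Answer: -2041011/44 ≈ -46387.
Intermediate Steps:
k(S) = -9 - S - 1/S (k(S) = 3 - ((1/S + S) + 12) = 3 - ((S + 1/S) + 12) = 3 - (12 + S + 1/S) = 3 + (-12 - S - 1/S) = -9 - S - 1/S)
z = -75593/44 (z = -1665 + (-9 - 1*44 - 1/44) = -1665 + (-9 - 44 - 1*1/44) = -1665 + (-9 - 44 - 1/44) = -1665 - 2333/44 = -75593/44 ≈ -1718.0)
Q = 27 (Q = -3*(-9) = -⅓*(-81) = 27)
Q*z = 27*(-75593/44) = -2041011/44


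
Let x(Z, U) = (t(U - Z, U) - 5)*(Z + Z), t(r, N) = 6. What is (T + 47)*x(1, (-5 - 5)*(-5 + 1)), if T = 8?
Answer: 110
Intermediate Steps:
x(Z, U) = 2*Z (x(Z, U) = (6 - 5)*(Z + Z) = 1*(2*Z) = 2*Z)
(T + 47)*x(1, (-5 - 5)*(-5 + 1)) = (8 + 47)*(2*1) = 55*2 = 110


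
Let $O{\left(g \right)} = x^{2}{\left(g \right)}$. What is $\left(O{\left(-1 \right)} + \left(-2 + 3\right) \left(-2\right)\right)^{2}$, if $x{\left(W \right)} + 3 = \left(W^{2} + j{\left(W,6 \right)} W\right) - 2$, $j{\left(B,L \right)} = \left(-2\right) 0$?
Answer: $196$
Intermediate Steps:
$j{\left(B,L \right)} = 0$
$x{\left(W \right)} = -5 + W^{2}$ ($x{\left(W \right)} = -3 + \left(\left(W^{2} + 0 W\right) - 2\right) = -3 + \left(\left(W^{2} + 0\right) - 2\right) = -3 + \left(W^{2} - 2\right) = -3 + \left(-2 + W^{2}\right) = -5 + W^{2}$)
$O{\left(g \right)} = \left(-5 + g^{2}\right)^{2}$
$\left(O{\left(-1 \right)} + \left(-2 + 3\right) \left(-2\right)\right)^{2} = \left(\left(-5 + \left(-1\right)^{2}\right)^{2} + \left(-2 + 3\right) \left(-2\right)\right)^{2} = \left(\left(-5 + 1\right)^{2} + 1 \left(-2\right)\right)^{2} = \left(\left(-4\right)^{2} - 2\right)^{2} = \left(16 - 2\right)^{2} = 14^{2} = 196$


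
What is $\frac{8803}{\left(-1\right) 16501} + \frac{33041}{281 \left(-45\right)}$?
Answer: $- \frac{656523476}{208655145} \approx -3.1465$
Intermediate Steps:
$\frac{8803}{\left(-1\right) 16501} + \frac{33041}{281 \left(-45\right)} = \frac{8803}{-16501} + \frac{33041}{-12645} = 8803 \left(- \frac{1}{16501}\right) + 33041 \left(- \frac{1}{12645}\right) = - \frac{8803}{16501} - \frac{33041}{12645} = - \frac{656523476}{208655145}$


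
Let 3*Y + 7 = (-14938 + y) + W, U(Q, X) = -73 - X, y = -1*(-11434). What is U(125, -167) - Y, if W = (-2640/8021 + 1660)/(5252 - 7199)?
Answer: 59248164611/46850661 ≈ 1264.6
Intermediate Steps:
W = -13312220/15616887 (W = (-2640*1/8021 + 1660)/(-1947) = (-2640/8021 + 1660)*(-1/1947) = (13312220/8021)*(-1/1947) = -13312220/15616887 ≈ -0.85242)
y = 11434
Y = -54844202477/46850661 (Y = -7/3 + ((-14938 + 11434) - 13312220/15616887)/3 = -7/3 + (-3504 - 13312220/15616887)/3 = -7/3 + (⅓)*(-54734884268/15616887) = -7/3 - 54734884268/46850661 = -54844202477/46850661 ≈ -1170.6)
U(125, -167) - Y = (-73 - 1*(-167)) - 1*(-54844202477/46850661) = (-73 + 167) + 54844202477/46850661 = 94 + 54844202477/46850661 = 59248164611/46850661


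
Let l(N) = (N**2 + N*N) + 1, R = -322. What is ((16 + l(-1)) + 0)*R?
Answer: -6118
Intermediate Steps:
l(N) = 1 + 2*N**2 (l(N) = (N**2 + N**2) + 1 = 2*N**2 + 1 = 1 + 2*N**2)
((16 + l(-1)) + 0)*R = ((16 + (1 + 2*(-1)**2)) + 0)*(-322) = ((16 + (1 + 2*1)) + 0)*(-322) = ((16 + (1 + 2)) + 0)*(-322) = ((16 + 3) + 0)*(-322) = (19 + 0)*(-322) = 19*(-322) = -6118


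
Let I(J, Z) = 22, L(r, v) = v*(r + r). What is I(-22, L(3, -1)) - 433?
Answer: -411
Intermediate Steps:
L(r, v) = 2*r*v (L(r, v) = v*(2*r) = 2*r*v)
I(-22, L(3, -1)) - 433 = 22 - 433 = -411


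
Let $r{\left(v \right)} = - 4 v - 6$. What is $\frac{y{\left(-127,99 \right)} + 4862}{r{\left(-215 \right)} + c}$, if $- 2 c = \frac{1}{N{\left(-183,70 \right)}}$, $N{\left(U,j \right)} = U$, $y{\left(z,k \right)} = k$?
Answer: $\frac{165066}{28415} \approx 5.8091$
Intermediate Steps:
$r{\left(v \right)} = -6 - 4 v$
$c = \frac{1}{366}$ ($c = - \frac{1}{2 \left(-183\right)} = \left(- \frac{1}{2}\right) \left(- \frac{1}{183}\right) = \frac{1}{366} \approx 0.0027322$)
$\frac{y{\left(-127,99 \right)} + 4862}{r{\left(-215 \right)} + c} = \frac{99 + 4862}{\left(-6 - -860\right) + \frac{1}{366}} = \frac{4961}{\left(-6 + 860\right) + \frac{1}{366}} = \frac{4961}{854 + \frac{1}{366}} = \frac{4961}{\frac{312565}{366}} = 4961 \cdot \frac{366}{312565} = \frac{165066}{28415}$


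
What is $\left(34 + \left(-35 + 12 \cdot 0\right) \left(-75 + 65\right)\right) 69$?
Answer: $26496$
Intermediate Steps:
$\left(34 + \left(-35 + 12 \cdot 0\right) \left(-75 + 65\right)\right) 69 = \left(34 + \left(-35 + 0\right) \left(-10\right)\right) 69 = \left(34 - -350\right) 69 = \left(34 + 350\right) 69 = 384 \cdot 69 = 26496$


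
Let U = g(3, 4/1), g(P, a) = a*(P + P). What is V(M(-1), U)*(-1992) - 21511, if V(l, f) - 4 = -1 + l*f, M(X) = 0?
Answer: -27487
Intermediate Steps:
g(P, a) = 2*P*a (g(P, a) = a*(2*P) = 2*P*a)
U = 24 (U = 2*3*(4/1) = 2*3*(4*1) = 2*3*4 = 24)
V(l, f) = 3 + f*l (V(l, f) = 4 + (-1 + l*f) = 4 + (-1 + f*l) = 3 + f*l)
V(M(-1), U)*(-1992) - 21511 = (3 + 24*0)*(-1992) - 21511 = (3 + 0)*(-1992) - 21511 = 3*(-1992) - 21511 = -5976 - 21511 = -27487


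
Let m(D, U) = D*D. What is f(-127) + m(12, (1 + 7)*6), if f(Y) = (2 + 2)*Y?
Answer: -364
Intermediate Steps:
f(Y) = 4*Y
m(D, U) = D²
f(-127) + m(12, (1 + 7)*6) = 4*(-127) + 12² = -508 + 144 = -364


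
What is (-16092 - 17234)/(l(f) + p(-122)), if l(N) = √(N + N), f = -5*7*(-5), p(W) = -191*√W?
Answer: -33326/(5*√14 - 191*I*√122) ≈ -0.14007 - 15.796*I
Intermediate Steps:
f = 175 (f = -35*(-5) = 175)
l(N) = √2*√N (l(N) = √(2*N) = √2*√N)
(-16092 - 17234)/(l(f) + p(-122)) = (-16092 - 17234)/(√2*√175 - 191*I*√122) = -33326/(√2*(5*√7) - 191*I*√122) = -33326/(5*√14 - 191*I*√122)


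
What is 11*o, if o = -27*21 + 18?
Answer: -6039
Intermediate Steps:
o = -549 (o = -567 + 18 = -549)
11*o = 11*(-549) = -6039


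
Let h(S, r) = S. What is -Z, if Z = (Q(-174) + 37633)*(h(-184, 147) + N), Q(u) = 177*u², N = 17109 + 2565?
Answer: -105177492650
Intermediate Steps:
N = 19674
Z = 105177492650 (Z = (177*(-174)² + 37633)*(-184 + 19674) = (177*30276 + 37633)*19490 = (5358852 + 37633)*19490 = 5396485*19490 = 105177492650)
-Z = -1*105177492650 = -105177492650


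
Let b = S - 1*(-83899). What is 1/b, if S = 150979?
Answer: 1/234878 ≈ 4.2575e-6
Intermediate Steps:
b = 234878 (b = 150979 - 1*(-83899) = 150979 + 83899 = 234878)
1/b = 1/234878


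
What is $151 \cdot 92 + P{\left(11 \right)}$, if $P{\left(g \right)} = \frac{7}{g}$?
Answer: $\frac{152819}{11} \approx 13893.0$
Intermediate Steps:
$151 \cdot 92 + P{\left(11 \right)} = 151 \cdot 92 + \frac{7}{11} = 13892 + 7 \cdot \frac{1}{11} = 13892 + \frac{7}{11} = \frac{152819}{11}$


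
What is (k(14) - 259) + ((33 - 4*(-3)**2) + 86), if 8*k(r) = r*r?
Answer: -303/2 ≈ -151.50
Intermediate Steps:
k(r) = r**2/8 (k(r) = (r*r)/8 = r**2/8)
(k(14) - 259) + ((33 - 4*(-3)**2) + 86) = ((1/8)*14**2 - 259) + ((33 - 4*(-3)**2) + 86) = ((1/8)*196 - 259) + ((33 - 4*9) + 86) = (49/2 - 259) + ((33 - 36) + 86) = -469/2 + (-3 + 86) = -469/2 + 83 = -303/2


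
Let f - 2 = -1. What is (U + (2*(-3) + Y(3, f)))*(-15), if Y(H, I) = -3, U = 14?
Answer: -75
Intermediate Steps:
f = 1 (f = 2 - 1 = 1)
(U + (2*(-3) + Y(3, f)))*(-15) = (14 + (2*(-3) - 3))*(-15) = (14 + (-6 - 3))*(-15) = (14 - 9)*(-15) = 5*(-15) = -75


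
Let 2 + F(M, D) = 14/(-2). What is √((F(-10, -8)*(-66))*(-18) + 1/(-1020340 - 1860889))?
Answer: 71*I*√17607504472961/2881229 ≈ 103.4*I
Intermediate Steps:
F(M, D) = -9 (F(M, D) = -2 + 14/(-2) = -2 + 14*(-½) = -2 - 7 = -9)
√((F(-10, -8)*(-66))*(-18) + 1/(-1020340 - 1860889)) = √(-9*(-66)*(-18) + 1/(-1020340 - 1860889)) = √(594*(-18) + 1/(-2881229)) = √(-10692 - 1/2881229) = √(-30806100469/2881229) = 71*I*√17607504472961/2881229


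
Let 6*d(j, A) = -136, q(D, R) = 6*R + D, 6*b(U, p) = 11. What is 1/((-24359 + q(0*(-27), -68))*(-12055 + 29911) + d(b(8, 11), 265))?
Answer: -3/1326718724 ≈ -2.2612e-9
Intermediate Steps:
b(U, p) = 11/6 (b(U, p) = (⅙)*11 = 11/6)
q(D, R) = D + 6*R
d(j, A) = -68/3 (d(j, A) = (⅙)*(-136) = -68/3)
1/((-24359 + q(0*(-27), -68))*(-12055 + 29911) + d(b(8, 11), 265)) = 1/((-24359 + (0*(-27) + 6*(-68)))*(-12055 + 29911) - 68/3) = 1/((-24359 + (0 - 408))*17856 - 68/3) = 1/((-24359 - 408)*17856 - 68/3) = 1/(-24767*17856 - 68/3) = 1/(-442239552 - 68/3) = 1/(-1326718724/3) = -3/1326718724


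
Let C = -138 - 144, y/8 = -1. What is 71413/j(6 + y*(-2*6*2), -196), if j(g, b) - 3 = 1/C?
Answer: 20138466/845 ≈ 23833.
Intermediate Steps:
y = -8 (y = 8*(-1) = -8)
C = -282
j(g, b) = 845/282 (j(g, b) = 3 + 1/(-282) = 3 - 1/282 = 845/282)
71413/j(6 + y*(-2*6*2), -196) = 71413/(845/282) = 71413*(282/845) = 20138466/845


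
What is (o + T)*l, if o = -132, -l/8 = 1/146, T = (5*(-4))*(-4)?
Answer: 208/73 ≈ 2.8493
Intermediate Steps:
T = 80 (T = -20*(-4) = 80)
l = -4/73 (l = -8/146 = -8*1/146 = -4/73 ≈ -0.054795)
(o + T)*l = (-132 + 80)*(-4/73) = -52*(-4/73) = 208/73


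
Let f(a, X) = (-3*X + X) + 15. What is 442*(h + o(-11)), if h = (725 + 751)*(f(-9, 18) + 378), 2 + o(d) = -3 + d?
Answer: 232896872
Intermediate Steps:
o(d) = -5 + d (o(d) = -2 + (-3 + d) = -5 + d)
f(a, X) = 15 - 2*X (f(a, X) = -2*X + 15 = 15 - 2*X)
h = 526932 (h = (725 + 751)*((15 - 2*18) + 378) = 1476*((15 - 36) + 378) = 1476*(-21 + 378) = 1476*357 = 526932)
442*(h + o(-11)) = 442*(526932 + (-5 - 11)) = 442*(526932 - 16) = 442*526916 = 232896872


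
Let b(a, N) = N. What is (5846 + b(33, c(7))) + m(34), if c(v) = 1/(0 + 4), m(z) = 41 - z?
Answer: 23413/4 ≈ 5853.3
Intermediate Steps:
c(v) = ¼ (c(v) = 1/4 = ¼)
(5846 + b(33, c(7))) + m(34) = (5846 + ¼) + (41 - 1*34) = 23385/4 + (41 - 34) = 23385/4 + 7 = 23413/4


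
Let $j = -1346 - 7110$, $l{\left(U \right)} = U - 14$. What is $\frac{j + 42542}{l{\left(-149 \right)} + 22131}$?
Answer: $\frac{17043}{10984} \approx 1.5516$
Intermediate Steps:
$l{\left(U \right)} = -14 + U$ ($l{\left(U \right)} = U - 14 = -14 + U$)
$j = -8456$
$\frac{j + 42542}{l{\left(-149 \right)} + 22131} = \frac{-8456 + 42542}{\left(-14 - 149\right) + 22131} = \frac{34086}{-163 + 22131} = \frac{34086}{21968} = 34086 \cdot \frac{1}{21968} = \frac{17043}{10984}$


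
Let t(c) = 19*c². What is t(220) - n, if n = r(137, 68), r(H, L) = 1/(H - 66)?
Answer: 65291599/71 ≈ 9.1960e+5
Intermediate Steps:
r(H, L) = 1/(-66 + H)
n = 1/71 (n = 1/(-66 + 137) = 1/71 ≈ 0.014085)
t(220) - n = 19*220² - 1*1/71 = 19*48400 - 1/71 = 919600 - 1/71 = 65291599/71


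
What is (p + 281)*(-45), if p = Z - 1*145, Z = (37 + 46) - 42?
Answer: -7965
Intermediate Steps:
Z = 41 (Z = 83 - 42 = 41)
p = -104 (p = 41 - 1*145 = 41 - 145 = -104)
(p + 281)*(-45) = (-104 + 281)*(-45) = 177*(-45) = -7965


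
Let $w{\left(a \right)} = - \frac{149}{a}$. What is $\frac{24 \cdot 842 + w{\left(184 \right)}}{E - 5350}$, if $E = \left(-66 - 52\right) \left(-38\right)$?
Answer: $- \frac{3718123}{159344} \approx -23.334$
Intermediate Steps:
$E = 4484$ ($E = \left(-118\right) \left(-38\right) = 4484$)
$\frac{24 \cdot 842 + w{\left(184 \right)}}{E - 5350} = \frac{24 \cdot 842 - \frac{149}{184}}{4484 - 5350} = \frac{20208 - \frac{149}{184}}{-866} = \left(20208 - \frac{149}{184}\right) \left(- \frac{1}{866}\right) = \frac{3718123}{184} \left(- \frac{1}{866}\right) = - \frac{3718123}{159344}$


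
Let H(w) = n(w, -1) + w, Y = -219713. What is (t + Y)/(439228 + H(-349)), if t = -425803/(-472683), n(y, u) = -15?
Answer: -6490885886/12965222007 ≈ -0.50064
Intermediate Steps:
H(w) = -15 + w
t = 425803/472683 (t = -425803*(-1/472683) = 425803/472683 ≈ 0.90082)
(t + Y)/(439228 + H(-349)) = (425803/472683 - 219713)/(439228 + (-15 - 349)) = -103854174176/(472683*(439228 - 364)) = -103854174176/472683/438864 = -103854174176/472683*1/438864 = -6490885886/12965222007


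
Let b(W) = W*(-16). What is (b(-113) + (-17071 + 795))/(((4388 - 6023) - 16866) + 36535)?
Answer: -7234/9017 ≈ -0.80226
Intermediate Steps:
b(W) = -16*W
(b(-113) + (-17071 + 795))/(((4388 - 6023) - 16866) + 36535) = (-16*(-113) + (-17071 + 795))/(((4388 - 6023) - 16866) + 36535) = (1808 - 16276)/((-1635 - 16866) + 36535) = -14468/(-18501 + 36535) = -14468/18034 = -14468*1/18034 = -7234/9017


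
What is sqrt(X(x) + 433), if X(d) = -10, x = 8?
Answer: 3*sqrt(47) ≈ 20.567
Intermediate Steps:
sqrt(X(x) + 433) = sqrt(-10 + 433) = sqrt(423) = 3*sqrt(47)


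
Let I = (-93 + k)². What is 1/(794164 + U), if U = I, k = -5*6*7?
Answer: 1/885973 ≈ 1.1287e-6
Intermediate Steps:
k = -210 (k = -30*7 = -210)
I = 91809 (I = (-93 - 210)² = (-303)² = 91809)
U = 91809
1/(794164 + U) = 1/(794164 + 91809) = 1/885973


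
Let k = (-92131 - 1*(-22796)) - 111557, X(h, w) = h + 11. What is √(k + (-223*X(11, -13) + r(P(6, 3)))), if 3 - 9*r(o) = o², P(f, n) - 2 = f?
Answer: I*√1672243/3 ≈ 431.05*I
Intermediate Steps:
P(f, n) = 2 + f
X(h, w) = 11 + h
r(o) = ⅓ - o²/9
k = -180892 (k = (-92131 + 22796) - 111557 = -69335 - 111557 = -180892)
√(k + (-223*X(11, -13) + r(P(6, 3)))) = √(-180892 + (-223*(11 + 11) + (⅓ - (2 + 6)²/9))) = √(-180892 + (-223*22 + (⅓ - ⅑*8²))) = √(-180892 + (-4906 + (⅓ - ⅑*64))) = √(-180892 + (-4906 + (⅓ - 64/9))) = √(-180892 + (-4906 - 61/9)) = √(-180892 - 44215/9) = √(-1672243/9) = I*√1672243/3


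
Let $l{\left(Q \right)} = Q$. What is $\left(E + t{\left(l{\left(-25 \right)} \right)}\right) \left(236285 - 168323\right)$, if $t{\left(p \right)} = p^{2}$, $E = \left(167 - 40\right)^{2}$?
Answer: $1138635348$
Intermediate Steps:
$E = 16129$ ($E = 127^{2} = 16129$)
$\left(E + t{\left(l{\left(-25 \right)} \right)}\right) \left(236285 - 168323\right) = \left(16129 + \left(-25\right)^{2}\right) \left(236285 - 168323\right) = \left(16129 + 625\right) 67962 = 16754 \cdot 67962 = 1138635348$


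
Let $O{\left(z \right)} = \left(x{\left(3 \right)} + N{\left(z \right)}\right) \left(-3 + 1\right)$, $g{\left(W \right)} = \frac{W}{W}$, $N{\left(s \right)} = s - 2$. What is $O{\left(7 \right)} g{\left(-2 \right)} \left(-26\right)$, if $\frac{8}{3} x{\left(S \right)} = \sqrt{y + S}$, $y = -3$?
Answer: $260$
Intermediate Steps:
$x{\left(S \right)} = \frac{3 \sqrt{-3 + S}}{8}$
$N{\left(s \right)} = -2 + s$ ($N{\left(s \right)} = s - 2 = -2 + s$)
$g{\left(W \right)} = 1$
$O{\left(z \right)} = 4 - 2 z$ ($O{\left(z \right)} = \left(\frac{3 \sqrt{-3 + 3}}{8} + \left(-2 + z\right)\right) \left(-3 + 1\right) = \left(\frac{3 \sqrt{0}}{8} + \left(-2 + z\right)\right) \left(-2\right) = \left(\frac{3}{8} \cdot 0 + \left(-2 + z\right)\right) \left(-2\right) = \left(0 + \left(-2 + z\right)\right) \left(-2\right) = \left(-2 + z\right) \left(-2\right) = 4 - 2 z$)
$O{\left(7 \right)} g{\left(-2 \right)} \left(-26\right) = \left(4 - 14\right) 1 \left(-26\right) = \left(-10\right) 1 \left(-26\right) = \left(-10\right) \left(-26\right) = 260$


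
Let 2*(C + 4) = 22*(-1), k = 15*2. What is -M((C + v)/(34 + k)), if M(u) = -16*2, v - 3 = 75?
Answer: 32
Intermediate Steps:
v = 78 (v = 3 + 75 = 78)
k = 30
C = -15 (C = -4 + (22*(-1))/2 = -4 + (½)*(-22) = -4 - 11 = -15)
M(u) = -32
-M((C + v)/(34 + k)) = -1*(-32) = 32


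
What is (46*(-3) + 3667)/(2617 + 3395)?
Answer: 3529/6012 ≈ 0.58699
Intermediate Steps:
(46*(-3) + 3667)/(2617 + 3395) = (-138 + 3667)/6012 = 3529*(1/6012) = 3529/6012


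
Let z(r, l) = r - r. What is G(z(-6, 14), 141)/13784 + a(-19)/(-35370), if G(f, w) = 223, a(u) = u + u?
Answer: 4205651/243770040 ≈ 0.017253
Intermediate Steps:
a(u) = 2*u
z(r, l) = 0
G(z(-6, 14), 141)/13784 + a(-19)/(-35370) = 223/13784 + (2*(-19))/(-35370) = 223*(1/13784) - 38*(-1/35370) = 223/13784 + 19/17685 = 4205651/243770040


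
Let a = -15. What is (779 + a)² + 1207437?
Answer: 1791133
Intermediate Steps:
(779 + a)² + 1207437 = (779 - 15)² + 1207437 = 764² + 1207437 = 583696 + 1207437 = 1791133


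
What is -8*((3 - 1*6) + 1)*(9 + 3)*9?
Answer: 1728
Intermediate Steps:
-8*((3 - 1*6) + 1)*(9 + 3)*9 = -8*((3 - 6) + 1)*12*9 = -8*(-3 + 1)*12*9 = -(-16)*12*9 = -8*(-24)*9 = 192*9 = 1728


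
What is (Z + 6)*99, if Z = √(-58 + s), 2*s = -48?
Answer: 594 + 99*I*√82 ≈ 594.0 + 896.48*I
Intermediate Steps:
s = -24 (s = (½)*(-48) = -24)
Z = I*√82 (Z = √(-58 - 24) = √(-82) = I*√82 ≈ 9.0554*I)
(Z + 6)*99 = (I*√82 + 6)*99 = (6 + I*√82)*99 = 594 + 99*I*√82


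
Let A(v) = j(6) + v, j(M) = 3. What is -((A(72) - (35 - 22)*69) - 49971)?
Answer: 50793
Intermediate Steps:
A(v) = 3 + v
-((A(72) - (35 - 22)*69) - 49971) = -(((3 + 72) - (35 - 22)*69) - 49971) = -((75 - 13*69) - 49971) = -((75 - 1*897) - 49971) = -((75 - 897) - 49971) = -(-822 - 49971) = -1*(-50793) = 50793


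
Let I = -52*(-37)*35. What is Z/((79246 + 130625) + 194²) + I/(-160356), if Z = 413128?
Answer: 1770729721/1417472589 ≈ 1.2492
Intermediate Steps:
I = 67340 (I = 1924*35 = 67340)
Z/((79246 + 130625) + 194²) + I/(-160356) = 413128/((79246 + 130625) + 194²) + 67340/(-160356) = 413128/(209871 + 37636) + 67340*(-1/160356) = 413128/247507 - 2405/5727 = 1770729721/1417472589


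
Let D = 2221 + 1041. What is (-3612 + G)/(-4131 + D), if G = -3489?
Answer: 7101/869 ≈ 8.1715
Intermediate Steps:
D = 3262
(-3612 + G)/(-4131 + D) = (-3612 - 3489)/(-4131 + 3262) = -7101/(-869) = -7101*(-1/869) = 7101/869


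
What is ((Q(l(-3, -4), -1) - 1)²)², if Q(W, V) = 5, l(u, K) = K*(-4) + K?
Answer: 256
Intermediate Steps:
l(u, K) = -3*K (l(u, K) = -4*K + K = -3*K)
((Q(l(-3, -4), -1) - 1)²)² = ((5 - 1)²)² = (4²)² = 16² = 256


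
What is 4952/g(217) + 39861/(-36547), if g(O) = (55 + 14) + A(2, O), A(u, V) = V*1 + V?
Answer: 160930661/18383141 ≈ 8.7543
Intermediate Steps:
A(u, V) = 2*V (A(u, V) = V + V = 2*V)
g(O) = 69 + 2*O (g(O) = (55 + 14) + 2*O = 69 + 2*O)
4952/g(217) + 39861/(-36547) = 4952/(69 + 2*217) + 39861/(-36547) = 4952/(69 + 434) + 39861*(-1/36547) = 4952/503 - 39861/36547 = 160930661/18383141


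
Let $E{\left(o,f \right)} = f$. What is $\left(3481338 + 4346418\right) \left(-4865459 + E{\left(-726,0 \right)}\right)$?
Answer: $-38085625880004$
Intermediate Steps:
$\left(3481338 + 4346418\right) \left(-4865459 + E{\left(-726,0 \right)}\right) = \left(3481338 + 4346418\right) \left(-4865459 + 0\right) = 7827756 \left(-4865459\right) = -38085625880004$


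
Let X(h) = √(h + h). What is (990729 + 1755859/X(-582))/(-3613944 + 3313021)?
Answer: -990729/300923 + 250837*I*√291/25019598 ≈ -3.2923 + 0.17102*I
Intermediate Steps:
X(h) = √2*√h (X(h) = √(2*h) = √2*√h)
(990729 + 1755859/X(-582))/(-3613944 + 3313021) = (990729 + 1755859/((√2*√(-582))))/(-3613944 + 3313021) = (990729 + 1755859/((√2*(I*√582))))/(-300923) = (990729 + 1755859/((2*I*√291)))*(-1/300923) = (990729 + 1755859*(-I*√291/582))*(-1/300923) = (990729 - 1755859*I*√291/582)*(-1/300923) = -990729/300923 + 250837*I*√291/25019598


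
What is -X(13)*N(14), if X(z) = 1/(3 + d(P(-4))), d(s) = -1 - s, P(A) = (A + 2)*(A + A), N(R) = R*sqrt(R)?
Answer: sqrt(14) ≈ 3.7417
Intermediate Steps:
N(R) = R**(3/2)
P(A) = 2*A*(2 + A) (P(A) = (2 + A)*(2*A) = 2*A*(2 + A))
X(z) = -1/14 (X(z) = 1/(3 + (-1 - 2*(-4)*(2 - 4))) = 1/(3 + (-1 - 2*(-4)*(-2))) = 1/(3 + (-1 - 1*16)) = 1/(3 + (-1 - 16)) = 1/(3 - 17) = 1/(-14) = -1/14)
-X(13)*N(14) = -(-1)*14**(3/2)/14 = -(-1)*14*sqrt(14)/14 = -(-1)*sqrt(14) = sqrt(14)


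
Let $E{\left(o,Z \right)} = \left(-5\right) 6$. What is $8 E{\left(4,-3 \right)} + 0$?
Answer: $-240$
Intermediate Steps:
$E{\left(o,Z \right)} = -30$
$8 E{\left(4,-3 \right)} + 0 = 8 \left(-30\right) + 0 = -240 + 0 = -240$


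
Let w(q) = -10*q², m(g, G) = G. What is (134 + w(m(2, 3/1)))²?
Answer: 1936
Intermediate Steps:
(134 + w(m(2, 3/1)))² = (134 - 10*(3/1)²)² = (134 - 10*(3*1)²)² = (134 - 10*3²)² = (134 - 10*9)² = (134 - 90)² = 44² = 1936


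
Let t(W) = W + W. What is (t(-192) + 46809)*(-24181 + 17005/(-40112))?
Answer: -45030637984725/40112 ≈ -1.1226e+9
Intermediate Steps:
t(W) = 2*W
(t(-192) + 46809)*(-24181 + 17005/(-40112)) = (2*(-192) + 46809)*(-24181 + 17005/(-40112)) = (-384 + 46809)*(-24181 + 17005*(-1/40112)) = 46425*(-24181 - 17005/40112) = 46425*(-969965277/40112) = -45030637984725/40112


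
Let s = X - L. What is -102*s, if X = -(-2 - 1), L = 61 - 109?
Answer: -5202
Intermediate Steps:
L = -48
X = 3 (X = -1*(-3) = 3)
s = 51 (s = 3 - 1*(-48) = 3 + 48 = 51)
-102*s = -102*51 = -5202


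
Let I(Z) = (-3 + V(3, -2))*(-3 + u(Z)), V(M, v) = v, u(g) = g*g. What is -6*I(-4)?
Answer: 390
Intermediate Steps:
u(g) = g²
I(Z) = 15 - 5*Z² (I(Z) = (-3 - 2)*(-3 + Z²) = -5*(-3 + Z²) = 15 - 5*Z²)
-6*I(-4) = -6*(15 - 5*(-4)²) = -6*(15 - 5*16) = -6*(15 - 80) = -6*(-65) = 390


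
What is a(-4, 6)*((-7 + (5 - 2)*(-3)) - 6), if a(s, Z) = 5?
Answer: -110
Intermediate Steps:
a(-4, 6)*((-7 + (5 - 2)*(-3)) - 6) = 5*((-7 + (5 - 2)*(-3)) - 6) = 5*((-7 + 3*(-3)) - 6) = 5*((-7 - 9) - 6) = 5*(-16 - 6) = 5*(-22) = -110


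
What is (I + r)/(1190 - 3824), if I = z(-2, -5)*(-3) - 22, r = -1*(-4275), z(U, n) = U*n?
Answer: -4223/2634 ≈ -1.6033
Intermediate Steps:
r = 4275
I = -52 (I = -2*(-5)*(-3) - 22 = 10*(-3) - 22 = -30 - 22 = -52)
(I + r)/(1190 - 3824) = (-52 + 4275)/(1190 - 3824) = 4223/(-2634) = 4223*(-1/2634) = -4223/2634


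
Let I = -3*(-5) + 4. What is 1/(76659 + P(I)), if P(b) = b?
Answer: 1/76678 ≈ 1.3042e-5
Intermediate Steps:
I = 19 (I = 15 + 4 = 19)
1/(76659 + P(I)) = 1/(76659 + 19) = 1/76678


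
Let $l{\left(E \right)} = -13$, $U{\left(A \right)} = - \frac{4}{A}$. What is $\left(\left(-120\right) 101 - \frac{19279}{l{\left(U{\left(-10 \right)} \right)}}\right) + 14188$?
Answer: $3551$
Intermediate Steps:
$\left(\left(-120\right) 101 - \frac{19279}{l{\left(U{\left(-10 \right)} \right)}}\right) + 14188 = \left(\left(-120\right) 101 - \frac{19279}{-13}\right) + 14188 = \left(-12120 - -1483\right) + 14188 = \left(-12120 + 1483\right) + 14188 = -10637 + 14188 = 3551$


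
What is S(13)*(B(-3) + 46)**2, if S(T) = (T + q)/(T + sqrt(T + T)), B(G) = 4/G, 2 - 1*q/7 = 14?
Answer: -1274876/99 + 1274876*sqrt(26)/1287 ≈ -7826.5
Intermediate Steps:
q = -84 (q = 14 - 7*14 = 14 - 98 = -84)
S(T) = (-84 + T)/(T + sqrt(2)*sqrt(T)) (S(T) = (T - 84)/(T + sqrt(T + T)) = (-84 + T)/(T + sqrt(2*T)) = (-84 + T)/(T + sqrt(2)*sqrt(T)))
S(13)*(B(-3) + 46)**2 = ((-84 + 13)/(13 + sqrt(2)*sqrt(13)))*(4/(-3) + 46)**2 = (-71/(13 + sqrt(26)))*(4*(-1/3) + 46)**2 = (-71/(13 + sqrt(26)))*(-4/3 + 46)**2 = (-71/(13 + sqrt(26)))*(134/3)**2 = -71/(13 + sqrt(26))*(17956/9) = -1274876/(9*(13 + sqrt(26)))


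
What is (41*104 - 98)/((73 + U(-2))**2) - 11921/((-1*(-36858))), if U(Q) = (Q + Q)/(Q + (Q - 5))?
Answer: 7229049427/16104034218 ≈ 0.44890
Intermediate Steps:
U(Q) = 2*Q/(-5 + 2*Q) (U(Q) = (2*Q)/(Q + (-5 + Q)) = (2*Q)/(-5 + 2*Q) = 2*Q/(-5 + 2*Q))
(41*104 - 98)/((73 + U(-2))**2) - 11921/((-1*(-36858))) = (41*104 - 98)/((73 + 2*(-2)/(-5 + 2*(-2)))**2) - 11921/((-1*(-36858))) = (4264 - 98)/((73 + 2*(-2)/(-5 - 4))**2) - 11921/36858 = 4166/((73 + 2*(-2)/(-9))**2) - 11921*1/36858 = 4166/((73 + 2*(-2)*(-1/9))**2) - 11921/36858 = 4166/((73 + 4/9)**2) - 11921/36858 = 4166/((661/9)**2) - 11921/36858 = 4166/(436921/81) - 11921/36858 = 4166*(81/436921) - 11921/36858 = 337446/436921 - 11921/36858 = 7229049427/16104034218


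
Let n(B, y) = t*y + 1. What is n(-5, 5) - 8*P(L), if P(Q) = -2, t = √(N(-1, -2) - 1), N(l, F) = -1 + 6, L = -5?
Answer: 27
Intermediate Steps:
N(l, F) = 5
t = 2 (t = √(5 - 1) = √4 = 2)
n(B, y) = 1 + 2*y (n(B, y) = 2*y + 1 = 1 + 2*y)
n(-5, 5) - 8*P(L) = (1 + 2*5) - 8*(-2) = (1 + 10) + 16 = 11 + 16 = 27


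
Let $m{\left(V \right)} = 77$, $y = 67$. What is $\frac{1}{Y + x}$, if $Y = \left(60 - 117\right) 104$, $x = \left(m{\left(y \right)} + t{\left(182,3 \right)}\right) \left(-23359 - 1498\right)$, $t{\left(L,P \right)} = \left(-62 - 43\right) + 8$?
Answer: $\frac{1}{491212} \approx 2.0358 \cdot 10^{-6}$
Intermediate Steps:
$t{\left(L,P \right)} = -97$ ($t{\left(L,P \right)} = -105 + 8 = -97$)
$x = 497140$ ($x = \left(77 - 97\right) \left(-23359 - 1498\right) = \left(-20\right) \left(-24857\right) = 497140$)
$Y = -5928$ ($Y = \left(-57\right) 104 = -5928$)
$\frac{1}{Y + x} = \frac{1}{-5928 + 497140} = \frac{1}{491212}$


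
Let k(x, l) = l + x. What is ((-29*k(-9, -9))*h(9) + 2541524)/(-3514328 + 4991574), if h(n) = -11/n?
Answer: 1270443/738623 ≈ 1.7200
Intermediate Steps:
((-29*k(-9, -9))*h(9) + 2541524)/(-3514328 + 4991574) = ((-29*(-9 - 9))*(-11/9) + 2541524)/(-3514328 + 4991574) = ((-29*(-18))*(-11*⅑) + 2541524)/1477246 = (522*(-11/9) + 2541524)*(1/1477246) = (-638 + 2541524)*(1/1477246) = 2540886*(1/1477246) = 1270443/738623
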